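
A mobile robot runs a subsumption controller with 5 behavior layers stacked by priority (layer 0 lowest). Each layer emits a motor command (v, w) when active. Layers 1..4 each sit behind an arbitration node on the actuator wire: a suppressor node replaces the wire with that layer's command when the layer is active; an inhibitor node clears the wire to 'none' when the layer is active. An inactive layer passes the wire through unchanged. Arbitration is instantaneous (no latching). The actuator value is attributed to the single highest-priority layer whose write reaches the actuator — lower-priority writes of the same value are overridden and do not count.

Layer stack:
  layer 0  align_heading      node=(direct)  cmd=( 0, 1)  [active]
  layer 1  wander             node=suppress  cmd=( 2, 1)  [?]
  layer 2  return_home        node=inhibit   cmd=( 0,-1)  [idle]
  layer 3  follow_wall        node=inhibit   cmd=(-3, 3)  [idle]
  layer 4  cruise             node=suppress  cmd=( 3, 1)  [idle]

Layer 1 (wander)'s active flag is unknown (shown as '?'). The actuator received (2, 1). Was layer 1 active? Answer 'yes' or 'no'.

yes

If layer 1 is active=yes:
  actuator would be (2, 1)
If layer 1 is active=no:
  actuator would be (0, 1)
Observed (2, 1), so layer 1 was active.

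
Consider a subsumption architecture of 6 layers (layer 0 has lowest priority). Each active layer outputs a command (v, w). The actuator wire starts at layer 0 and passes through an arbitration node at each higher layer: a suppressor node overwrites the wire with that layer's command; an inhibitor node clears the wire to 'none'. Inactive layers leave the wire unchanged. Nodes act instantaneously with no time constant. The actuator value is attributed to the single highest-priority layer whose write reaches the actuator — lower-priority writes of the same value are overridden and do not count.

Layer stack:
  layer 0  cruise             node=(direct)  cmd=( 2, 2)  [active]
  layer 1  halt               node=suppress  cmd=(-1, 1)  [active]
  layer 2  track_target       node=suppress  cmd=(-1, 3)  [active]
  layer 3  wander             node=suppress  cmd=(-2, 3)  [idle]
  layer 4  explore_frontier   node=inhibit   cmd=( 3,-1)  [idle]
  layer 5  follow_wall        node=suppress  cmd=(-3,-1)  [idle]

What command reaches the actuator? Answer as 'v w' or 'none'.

layer 0 (cruise) active — direct: (2, 2)
layer 1 (halt) active — suppresses: (-1, 1)
layer 2 (track_target) active — suppresses: (-1, 3)
layer 3 (wander) idle — unchanged: (-1, 3)
layer 4 (explore_frontier) idle — unchanged: (-1, 3)
layer 5 (follow_wall) idle — unchanged: (-1, 3)
→ actuator (-1, 3)

-1 3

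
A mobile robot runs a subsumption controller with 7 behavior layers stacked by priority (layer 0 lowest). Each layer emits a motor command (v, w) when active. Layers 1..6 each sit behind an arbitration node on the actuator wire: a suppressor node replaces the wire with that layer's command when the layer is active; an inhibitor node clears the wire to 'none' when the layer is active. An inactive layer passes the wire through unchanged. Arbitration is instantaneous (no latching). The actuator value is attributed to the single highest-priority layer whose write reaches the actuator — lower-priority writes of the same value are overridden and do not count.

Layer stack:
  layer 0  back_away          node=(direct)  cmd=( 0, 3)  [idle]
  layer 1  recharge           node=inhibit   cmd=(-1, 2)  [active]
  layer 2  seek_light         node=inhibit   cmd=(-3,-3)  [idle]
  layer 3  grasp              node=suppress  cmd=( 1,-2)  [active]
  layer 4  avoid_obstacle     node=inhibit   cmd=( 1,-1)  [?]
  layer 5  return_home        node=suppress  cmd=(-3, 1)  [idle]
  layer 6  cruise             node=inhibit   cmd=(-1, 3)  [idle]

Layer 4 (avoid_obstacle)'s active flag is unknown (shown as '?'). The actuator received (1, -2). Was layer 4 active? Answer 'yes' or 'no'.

no

If layer 4 is active=yes:
  actuator would be none
If layer 4 is active=no:
  actuator would be (1, -2)
Observed (1, -2), so layer 4 was idle.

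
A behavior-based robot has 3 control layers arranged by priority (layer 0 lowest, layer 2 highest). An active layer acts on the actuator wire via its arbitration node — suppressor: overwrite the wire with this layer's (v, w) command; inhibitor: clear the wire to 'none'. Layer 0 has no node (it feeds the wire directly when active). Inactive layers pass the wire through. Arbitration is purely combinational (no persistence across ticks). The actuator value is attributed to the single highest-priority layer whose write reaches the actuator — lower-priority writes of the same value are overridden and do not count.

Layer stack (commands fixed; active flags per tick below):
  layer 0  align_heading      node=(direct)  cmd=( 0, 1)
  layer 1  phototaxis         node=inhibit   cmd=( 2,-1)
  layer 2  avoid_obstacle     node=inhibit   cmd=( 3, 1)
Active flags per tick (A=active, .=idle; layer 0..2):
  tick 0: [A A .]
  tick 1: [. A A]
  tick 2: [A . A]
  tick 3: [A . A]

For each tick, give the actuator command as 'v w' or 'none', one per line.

none
none
none
none

tick 0:
  L0 align_heading: active, feeds wire = (0, 1)
  L1 phototaxis: active, inhibitor → wire = none
  L2 avoid_obstacle: idle → wire stays none
  actuator = none
tick 1:
  L0 align_heading: idle → wire = none
  L1 phototaxis: active, inhibitor → wire = none
  L2 avoid_obstacle: active, inhibitor → wire = none
  actuator = none
tick 2:
  L0 align_heading: active, feeds wire = (0, 1)
  L1 phototaxis: idle → wire stays (0, 1)
  L2 avoid_obstacle: active, inhibitor → wire = none
  actuator = none
tick 3:
  L0 align_heading: active, feeds wire = (0, 1)
  L1 phototaxis: idle → wire stays (0, 1)
  L2 avoid_obstacle: active, inhibitor → wire = none
  actuator = none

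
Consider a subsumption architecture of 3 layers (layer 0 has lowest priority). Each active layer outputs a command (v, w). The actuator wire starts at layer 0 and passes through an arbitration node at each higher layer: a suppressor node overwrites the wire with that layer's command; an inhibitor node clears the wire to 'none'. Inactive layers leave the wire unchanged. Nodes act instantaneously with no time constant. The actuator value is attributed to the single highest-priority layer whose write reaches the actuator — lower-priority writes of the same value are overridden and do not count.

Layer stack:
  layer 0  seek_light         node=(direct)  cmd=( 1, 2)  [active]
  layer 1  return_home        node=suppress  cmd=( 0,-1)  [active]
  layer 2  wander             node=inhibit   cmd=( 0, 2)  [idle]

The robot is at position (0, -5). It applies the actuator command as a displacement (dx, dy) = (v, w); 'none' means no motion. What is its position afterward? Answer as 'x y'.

0 -6

L0 seek_light: active, feeds wire = (1, 2)
L1 return_home: active, suppressor → wire = (0, -1)
L2 wander: idle → wire stays (0, -1)
actuator = (0, -1)
position: (0, -5) + (0, -1) = (0, -6)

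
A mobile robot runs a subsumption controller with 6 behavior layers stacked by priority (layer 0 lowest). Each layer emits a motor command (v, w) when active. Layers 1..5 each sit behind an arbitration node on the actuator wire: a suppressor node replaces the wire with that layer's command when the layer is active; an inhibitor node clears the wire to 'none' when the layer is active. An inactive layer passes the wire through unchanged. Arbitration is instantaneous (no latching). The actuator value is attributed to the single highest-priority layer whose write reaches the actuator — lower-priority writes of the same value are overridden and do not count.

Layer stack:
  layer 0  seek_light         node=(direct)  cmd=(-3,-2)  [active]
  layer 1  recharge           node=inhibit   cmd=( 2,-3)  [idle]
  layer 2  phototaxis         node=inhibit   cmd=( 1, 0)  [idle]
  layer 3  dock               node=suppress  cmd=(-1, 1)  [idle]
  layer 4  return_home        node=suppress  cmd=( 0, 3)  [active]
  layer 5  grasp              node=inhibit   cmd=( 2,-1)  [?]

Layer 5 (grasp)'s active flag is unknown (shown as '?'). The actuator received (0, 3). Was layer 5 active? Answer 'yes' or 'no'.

no

If layer 5 is active=yes:
  actuator would be none
If layer 5 is active=no:
  actuator would be (0, 3)
Observed (0, 3), so layer 5 was idle.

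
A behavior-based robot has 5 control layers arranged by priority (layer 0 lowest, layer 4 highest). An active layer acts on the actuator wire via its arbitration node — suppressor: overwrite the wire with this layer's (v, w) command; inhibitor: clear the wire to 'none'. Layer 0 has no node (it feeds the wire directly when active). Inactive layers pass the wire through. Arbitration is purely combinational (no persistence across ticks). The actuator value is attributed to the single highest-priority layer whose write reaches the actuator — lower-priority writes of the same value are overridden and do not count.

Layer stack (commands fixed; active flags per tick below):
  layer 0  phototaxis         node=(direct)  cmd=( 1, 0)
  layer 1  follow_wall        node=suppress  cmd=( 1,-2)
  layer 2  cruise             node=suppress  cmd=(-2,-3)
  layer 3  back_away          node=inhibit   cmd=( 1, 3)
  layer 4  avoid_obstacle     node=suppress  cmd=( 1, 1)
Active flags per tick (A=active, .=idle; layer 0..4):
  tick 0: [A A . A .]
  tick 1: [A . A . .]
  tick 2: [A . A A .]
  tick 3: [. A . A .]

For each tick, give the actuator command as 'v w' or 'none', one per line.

tick 0:
  [0] phototaxis on; wire := (1, 0)
  [1] follow_wall on (suppress); wire := (1, -2)
  [2] cruise off; pass (1, -2)
  [3] back_away on (inhibit); wire := none
  [4] avoid_obstacle off; pass none
  output none
tick 1:
  [0] phototaxis on; wire := (1, 0)
  [1] follow_wall off; pass (1, 0)
  [2] cruise on (suppress); wire := (-2, -3)
  [3] back_away off; pass (-2, -3)
  [4] avoid_obstacle off; pass (-2, -3)
  output (-2, -3)
tick 2:
  [0] phototaxis on; wire := (1, 0)
  [1] follow_wall off; pass (1, 0)
  [2] cruise on (suppress); wire := (-2, -3)
  [3] back_away on (inhibit); wire := none
  [4] avoid_obstacle off; pass none
  output none
tick 3:
  [0] phototaxis off; wire := none
  [1] follow_wall on (suppress); wire := (1, -2)
  [2] cruise off; pass (1, -2)
  [3] back_away on (inhibit); wire := none
  [4] avoid_obstacle off; pass none
  output none

none
-2 -3
none
none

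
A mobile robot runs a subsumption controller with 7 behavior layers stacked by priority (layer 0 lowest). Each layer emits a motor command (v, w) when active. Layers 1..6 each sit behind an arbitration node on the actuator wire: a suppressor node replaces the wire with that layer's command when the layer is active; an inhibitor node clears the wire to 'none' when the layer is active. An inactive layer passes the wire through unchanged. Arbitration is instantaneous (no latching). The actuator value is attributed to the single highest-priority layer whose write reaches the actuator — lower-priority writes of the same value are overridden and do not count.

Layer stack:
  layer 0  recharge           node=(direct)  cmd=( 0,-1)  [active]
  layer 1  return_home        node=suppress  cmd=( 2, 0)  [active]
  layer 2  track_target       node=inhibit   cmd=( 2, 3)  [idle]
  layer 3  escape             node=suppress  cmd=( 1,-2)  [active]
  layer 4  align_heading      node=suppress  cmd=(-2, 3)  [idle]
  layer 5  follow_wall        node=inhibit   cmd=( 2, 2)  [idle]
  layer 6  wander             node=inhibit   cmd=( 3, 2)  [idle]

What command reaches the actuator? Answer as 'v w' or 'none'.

1 -2

L0 recharge: active, feeds wire = (0, -1)
L1 return_home: active, suppressor → wire = (2, 0)
L2 track_target: idle → wire stays (2, 0)
L3 escape: active, suppressor → wire = (1, -2)
L4 align_heading: idle → wire stays (1, -2)
L5 follow_wall: idle → wire stays (1, -2)
L6 wander: idle → wire stays (1, -2)
actuator = (1, -2)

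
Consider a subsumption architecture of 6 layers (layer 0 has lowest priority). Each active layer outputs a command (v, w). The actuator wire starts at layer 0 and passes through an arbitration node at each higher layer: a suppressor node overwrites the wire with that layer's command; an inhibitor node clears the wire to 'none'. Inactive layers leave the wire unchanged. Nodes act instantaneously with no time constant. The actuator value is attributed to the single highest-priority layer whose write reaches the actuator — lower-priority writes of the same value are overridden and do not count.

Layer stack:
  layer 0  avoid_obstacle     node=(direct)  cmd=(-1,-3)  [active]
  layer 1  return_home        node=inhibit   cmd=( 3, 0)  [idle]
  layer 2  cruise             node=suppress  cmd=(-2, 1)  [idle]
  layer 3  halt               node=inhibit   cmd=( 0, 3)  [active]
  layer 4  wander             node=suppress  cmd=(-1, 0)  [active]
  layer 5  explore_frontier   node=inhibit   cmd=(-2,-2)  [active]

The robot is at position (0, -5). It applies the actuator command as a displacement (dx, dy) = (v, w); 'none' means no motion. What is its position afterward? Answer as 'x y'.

[0] avoid_obstacle on; wire := (-1, -3)
[1] return_home off; pass (-1, -3)
[2] cruise off; pass (-1, -3)
[3] halt on (inhibit); wire := none
[4] wander on (suppress); wire := (-1, 0)
[5] explore_frontier on (inhibit); wire := none
output none
position: (0, -5) + none = (0, -5)

0 -5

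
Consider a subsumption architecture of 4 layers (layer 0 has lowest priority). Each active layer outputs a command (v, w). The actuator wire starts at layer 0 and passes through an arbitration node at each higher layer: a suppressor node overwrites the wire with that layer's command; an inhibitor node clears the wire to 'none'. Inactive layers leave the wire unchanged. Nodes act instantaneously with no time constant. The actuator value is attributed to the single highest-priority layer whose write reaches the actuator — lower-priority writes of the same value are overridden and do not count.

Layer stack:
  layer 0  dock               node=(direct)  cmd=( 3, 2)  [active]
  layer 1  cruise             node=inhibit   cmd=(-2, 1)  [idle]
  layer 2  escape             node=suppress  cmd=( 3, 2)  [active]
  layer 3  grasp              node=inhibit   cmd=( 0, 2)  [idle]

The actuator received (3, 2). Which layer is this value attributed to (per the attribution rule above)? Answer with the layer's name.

escape

L0 dock: active, feeds wire = (3, 2)
L1 cruise: idle → wire stays (3, 2)
L2 escape: active, suppressor → wire = (3, 2)
L3 grasp: idle → wire stays (3, 2)
actuator = (3, 2)
last writer: layer 2 = escape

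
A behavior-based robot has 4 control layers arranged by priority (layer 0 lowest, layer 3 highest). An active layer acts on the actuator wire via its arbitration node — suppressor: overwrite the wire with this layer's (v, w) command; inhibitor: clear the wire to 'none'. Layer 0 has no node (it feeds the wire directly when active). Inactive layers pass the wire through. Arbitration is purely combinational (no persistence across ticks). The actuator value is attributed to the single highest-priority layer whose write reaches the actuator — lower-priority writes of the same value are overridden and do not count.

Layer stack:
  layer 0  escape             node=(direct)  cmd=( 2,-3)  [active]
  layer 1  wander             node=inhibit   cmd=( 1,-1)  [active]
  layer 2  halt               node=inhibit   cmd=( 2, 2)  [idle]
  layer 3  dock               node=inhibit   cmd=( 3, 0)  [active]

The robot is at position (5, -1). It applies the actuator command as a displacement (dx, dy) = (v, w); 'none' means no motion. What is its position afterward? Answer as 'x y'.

[0] escape on; wire := (2, -3)
[1] wander on (inhibit); wire := none
[2] halt off; pass none
[3] dock on (inhibit); wire := none
output none
position: (5, -1) + none = (5, -1)

5 -1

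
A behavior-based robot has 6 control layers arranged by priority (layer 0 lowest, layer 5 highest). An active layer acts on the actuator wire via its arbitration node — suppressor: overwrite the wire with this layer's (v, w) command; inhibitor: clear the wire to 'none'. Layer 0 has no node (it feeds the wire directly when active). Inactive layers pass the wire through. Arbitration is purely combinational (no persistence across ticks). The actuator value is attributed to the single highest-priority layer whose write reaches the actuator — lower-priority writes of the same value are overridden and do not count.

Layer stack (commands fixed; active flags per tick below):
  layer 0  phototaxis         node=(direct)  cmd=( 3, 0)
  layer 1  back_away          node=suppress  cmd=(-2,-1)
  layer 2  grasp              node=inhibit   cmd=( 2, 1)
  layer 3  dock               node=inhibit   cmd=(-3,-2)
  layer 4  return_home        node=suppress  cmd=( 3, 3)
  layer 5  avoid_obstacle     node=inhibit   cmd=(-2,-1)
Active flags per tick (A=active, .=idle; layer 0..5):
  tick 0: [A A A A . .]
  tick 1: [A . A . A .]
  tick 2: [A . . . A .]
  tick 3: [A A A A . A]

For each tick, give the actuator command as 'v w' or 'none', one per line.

tick 0:
  L0 phototaxis: active, feeds wire = (3, 0)
  L1 back_away: active, suppressor → wire = (-2, -1)
  L2 grasp: active, inhibitor → wire = none
  L3 dock: active, inhibitor → wire = none
  L4 return_home: idle → wire stays none
  L5 avoid_obstacle: idle → wire stays none
  actuator = none
tick 1:
  L0 phototaxis: active, feeds wire = (3, 0)
  L1 back_away: idle → wire stays (3, 0)
  L2 grasp: active, inhibitor → wire = none
  L3 dock: idle → wire stays none
  L4 return_home: active, suppressor → wire = (3, 3)
  L5 avoid_obstacle: idle → wire stays (3, 3)
  actuator = (3, 3)
tick 2:
  L0 phototaxis: active, feeds wire = (3, 0)
  L1 back_away: idle → wire stays (3, 0)
  L2 grasp: idle → wire stays (3, 0)
  L3 dock: idle → wire stays (3, 0)
  L4 return_home: active, suppressor → wire = (3, 3)
  L5 avoid_obstacle: idle → wire stays (3, 3)
  actuator = (3, 3)
tick 3:
  L0 phototaxis: active, feeds wire = (3, 0)
  L1 back_away: active, suppressor → wire = (-2, -1)
  L2 grasp: active, inhibitor → wire = none
  L3 dock: active, inhibitor → wire = none
  L4 return_home: idle → wire stays none
  L5 avoid_obstacle: active, inhibitor → wire = none
  actuator = none

none
3 3
3 3
none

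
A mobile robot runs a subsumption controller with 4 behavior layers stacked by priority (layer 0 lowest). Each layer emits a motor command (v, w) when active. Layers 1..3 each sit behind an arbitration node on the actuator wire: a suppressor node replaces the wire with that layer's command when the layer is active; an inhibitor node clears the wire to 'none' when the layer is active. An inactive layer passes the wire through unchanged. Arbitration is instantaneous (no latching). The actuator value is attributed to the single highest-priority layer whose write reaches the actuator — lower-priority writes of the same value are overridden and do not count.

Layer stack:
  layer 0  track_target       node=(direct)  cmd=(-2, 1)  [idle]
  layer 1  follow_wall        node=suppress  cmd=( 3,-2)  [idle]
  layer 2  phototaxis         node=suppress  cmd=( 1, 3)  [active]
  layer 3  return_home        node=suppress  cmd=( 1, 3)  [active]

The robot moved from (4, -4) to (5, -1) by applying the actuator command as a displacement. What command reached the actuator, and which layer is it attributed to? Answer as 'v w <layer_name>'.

1 3 return_home

displacement = (5, -1) − (4, -4) = (1, 3)
[0] track_target off; wire := none
[1] follow_wall off; pass none
[2] phototaxis on (suppress); wire := (1, 3)
[3] return_home on (suppress); wire := (1, 3)
output (1, 3) — from layer 3 (return_home)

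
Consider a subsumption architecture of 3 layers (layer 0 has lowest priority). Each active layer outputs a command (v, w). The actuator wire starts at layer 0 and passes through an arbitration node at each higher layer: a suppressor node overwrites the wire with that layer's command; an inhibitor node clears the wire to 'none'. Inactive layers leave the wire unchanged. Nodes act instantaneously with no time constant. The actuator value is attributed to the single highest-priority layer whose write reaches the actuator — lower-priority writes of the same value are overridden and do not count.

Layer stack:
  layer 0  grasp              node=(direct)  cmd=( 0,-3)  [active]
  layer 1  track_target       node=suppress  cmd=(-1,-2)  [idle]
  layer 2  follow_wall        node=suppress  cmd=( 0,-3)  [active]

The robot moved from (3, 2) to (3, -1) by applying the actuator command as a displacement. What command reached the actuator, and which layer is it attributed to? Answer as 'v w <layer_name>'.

displacement = (3, -1) − (3, 2) = (0, -3)
L0 grasp: active, feeds wire = (0, -3)
L1 track_target: idle → wire stays (0, -3)
L2 follow_wall: active, suppressor → wire = (0, -3)
actuator = (0, -3) — from layer 2 (follow_wall)

0 -3 follow_wall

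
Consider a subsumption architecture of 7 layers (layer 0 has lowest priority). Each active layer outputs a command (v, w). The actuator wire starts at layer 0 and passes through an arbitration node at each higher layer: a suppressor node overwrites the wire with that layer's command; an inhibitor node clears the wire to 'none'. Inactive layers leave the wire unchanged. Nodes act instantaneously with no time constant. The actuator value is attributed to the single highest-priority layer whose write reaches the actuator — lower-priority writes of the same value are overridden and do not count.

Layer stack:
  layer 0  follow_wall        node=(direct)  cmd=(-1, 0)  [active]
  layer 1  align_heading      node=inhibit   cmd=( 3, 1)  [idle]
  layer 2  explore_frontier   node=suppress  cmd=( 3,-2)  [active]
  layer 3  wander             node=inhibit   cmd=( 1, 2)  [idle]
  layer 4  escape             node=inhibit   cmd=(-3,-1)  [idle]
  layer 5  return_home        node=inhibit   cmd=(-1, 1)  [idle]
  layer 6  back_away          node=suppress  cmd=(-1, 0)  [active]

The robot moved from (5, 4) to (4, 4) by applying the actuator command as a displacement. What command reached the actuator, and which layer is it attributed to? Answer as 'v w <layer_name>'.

-1 0 back_away

displacement = (4, 4) − (5, 4) = (-1, 0)
L0 follow_wall: active, feeds wire = (-1, 0)
L1 align_heading: idle → wire stays (-1, 0)
L2 explore_frontier: active, suppressor → wire = (3, -2)
L3 wander: idle → wire stays (3, -2)
L4 escape: idle → wire stays (3, -2)
L5 return_home: idle → wire stays (3, -2)
L6 back_away: active, suppressor → wire = (-1, 0)
actuator = (-1, 0) — from layer 6 (back_away)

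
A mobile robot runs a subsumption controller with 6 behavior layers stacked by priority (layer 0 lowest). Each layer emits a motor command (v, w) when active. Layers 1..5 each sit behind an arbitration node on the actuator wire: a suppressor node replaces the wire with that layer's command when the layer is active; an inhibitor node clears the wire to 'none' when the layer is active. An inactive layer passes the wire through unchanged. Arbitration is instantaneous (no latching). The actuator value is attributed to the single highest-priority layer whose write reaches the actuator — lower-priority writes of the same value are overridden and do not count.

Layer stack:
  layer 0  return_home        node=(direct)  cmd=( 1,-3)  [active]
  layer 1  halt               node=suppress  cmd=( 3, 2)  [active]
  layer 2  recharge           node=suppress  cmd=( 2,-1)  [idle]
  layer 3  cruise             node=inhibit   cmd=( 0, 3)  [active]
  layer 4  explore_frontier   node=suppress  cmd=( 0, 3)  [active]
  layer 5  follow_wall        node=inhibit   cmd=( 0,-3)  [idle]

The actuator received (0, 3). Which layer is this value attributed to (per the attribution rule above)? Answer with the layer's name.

L0 return_home: active, feeds wire = (1, -3)
L1 halt: active, suppressor → wire = (3, 2)
L2 recharge: idle → wire stays (3, 2)
L3 cruise: active, inhibitor → wire = none
L4 explore_frontier: active, suppressor → wire = (0, 3)
L5 follow_wall: idle → wire stays (0, 3)
actuator = (0, 3)
last writer: layer 4 = explore_frontier

explore_frontier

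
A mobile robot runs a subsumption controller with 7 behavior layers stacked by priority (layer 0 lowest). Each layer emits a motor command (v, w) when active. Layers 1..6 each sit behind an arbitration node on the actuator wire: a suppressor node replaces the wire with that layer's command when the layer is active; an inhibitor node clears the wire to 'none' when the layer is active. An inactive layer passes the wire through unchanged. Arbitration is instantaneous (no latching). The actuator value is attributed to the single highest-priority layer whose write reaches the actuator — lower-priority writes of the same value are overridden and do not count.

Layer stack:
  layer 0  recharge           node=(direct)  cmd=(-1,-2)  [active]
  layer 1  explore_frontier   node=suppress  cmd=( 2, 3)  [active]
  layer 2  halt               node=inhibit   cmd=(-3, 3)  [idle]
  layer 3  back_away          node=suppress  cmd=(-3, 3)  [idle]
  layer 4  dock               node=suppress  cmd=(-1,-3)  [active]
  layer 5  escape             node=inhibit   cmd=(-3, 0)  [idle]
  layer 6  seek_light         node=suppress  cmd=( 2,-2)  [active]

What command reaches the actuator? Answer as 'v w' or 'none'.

L0 recharge: active, feeds wire = (-1, -2)
L1 explore_frontier: active, suppressor → wire = (2, 3)
L2 halt: idle → wire stays (2, 3)
L3 back_away: idle → wire stays (2, 3)
L4 dock: active, suppressor → wire = (-1, -3)
L5 escape: idle → wire stays (-1, -3)
L6 seek_light: active, suppressor → wire = (2, -2)
actuator = (2, -2)

2 -2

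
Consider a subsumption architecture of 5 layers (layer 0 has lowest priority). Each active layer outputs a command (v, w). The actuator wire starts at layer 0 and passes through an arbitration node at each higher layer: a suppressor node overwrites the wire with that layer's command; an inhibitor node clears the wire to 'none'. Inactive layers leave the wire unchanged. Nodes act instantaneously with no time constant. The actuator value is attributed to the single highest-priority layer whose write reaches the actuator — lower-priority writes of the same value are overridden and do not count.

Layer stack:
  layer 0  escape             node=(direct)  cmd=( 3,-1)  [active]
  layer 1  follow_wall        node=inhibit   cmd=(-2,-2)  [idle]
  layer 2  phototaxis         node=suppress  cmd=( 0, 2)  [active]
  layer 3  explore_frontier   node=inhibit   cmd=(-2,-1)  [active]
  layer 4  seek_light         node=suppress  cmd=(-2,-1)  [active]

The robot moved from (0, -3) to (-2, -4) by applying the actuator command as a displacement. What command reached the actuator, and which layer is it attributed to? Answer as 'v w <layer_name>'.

displacement = (-2, -4) − (0, -3) = (-2, -1)
layer 0 (escape) active — direct: (3, -1)
layer 1 (follow_wall) idle — unchanged: (3, -1)
layer 2 (phototaxis) active — suppresses: (0, 2)
layer 3 (explore_frontier) active — inhibits: none
layer 4 (seek_light) active — suppresses: (-2, -1)
→ actuator (-2, -1) — from layer 4 (seek_light)

-2 -1 seek_light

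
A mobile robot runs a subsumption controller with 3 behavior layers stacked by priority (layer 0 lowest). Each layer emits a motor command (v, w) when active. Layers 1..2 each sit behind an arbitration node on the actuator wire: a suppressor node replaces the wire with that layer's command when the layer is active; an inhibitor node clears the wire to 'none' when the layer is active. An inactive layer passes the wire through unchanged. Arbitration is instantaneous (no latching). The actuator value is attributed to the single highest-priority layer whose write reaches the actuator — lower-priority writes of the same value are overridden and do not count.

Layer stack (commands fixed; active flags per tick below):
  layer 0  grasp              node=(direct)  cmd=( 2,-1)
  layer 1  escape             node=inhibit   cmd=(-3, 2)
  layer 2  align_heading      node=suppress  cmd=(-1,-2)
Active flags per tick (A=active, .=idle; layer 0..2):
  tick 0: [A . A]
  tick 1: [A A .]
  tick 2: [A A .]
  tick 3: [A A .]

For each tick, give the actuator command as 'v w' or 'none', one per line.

-1 -2
none
none
none

tick 0:
  [0] grasp on; wire := (2, -1)
  [1] escape off; pass (2, -1)
  [2] align_heading on (suppress); wire := (-1, -2)
  output (-1, -2)
tick 1:
  [0] grasp on; wire := (2, -1)
  [1] escape on (inhibit); wire := none
  [2] align_heading off; pass none
  output none
tick 2:
  [0] grasp on; wire := (2, -1)
  [1] escape on (inhibit); wire := none
  [2] align_heading off; pass none
  output none
tick 3:
  [0] grasp on; wire := (2, -1)
  [1] escape on (inhibit); wire := none
  [2] align_heading off; pass none
  output none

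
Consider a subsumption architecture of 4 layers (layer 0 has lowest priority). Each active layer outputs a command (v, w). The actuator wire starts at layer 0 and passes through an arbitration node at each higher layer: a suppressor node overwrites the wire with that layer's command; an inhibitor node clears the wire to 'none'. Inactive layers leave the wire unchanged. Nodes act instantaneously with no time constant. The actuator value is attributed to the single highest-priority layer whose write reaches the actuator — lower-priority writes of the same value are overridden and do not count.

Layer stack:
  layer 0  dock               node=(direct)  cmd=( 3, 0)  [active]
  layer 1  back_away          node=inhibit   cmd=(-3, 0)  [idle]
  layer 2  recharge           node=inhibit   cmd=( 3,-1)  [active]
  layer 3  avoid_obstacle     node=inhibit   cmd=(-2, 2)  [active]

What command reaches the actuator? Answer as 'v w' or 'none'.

layer 0 (dock) active — direct: (3, 0)
layer 1 (back_away) idle — unchanged: (3, 0)
layer 2 (recharge) active — inhibits: none
layer 3 (avoid_obstacle) active — inhibits: none
→ actuator none

none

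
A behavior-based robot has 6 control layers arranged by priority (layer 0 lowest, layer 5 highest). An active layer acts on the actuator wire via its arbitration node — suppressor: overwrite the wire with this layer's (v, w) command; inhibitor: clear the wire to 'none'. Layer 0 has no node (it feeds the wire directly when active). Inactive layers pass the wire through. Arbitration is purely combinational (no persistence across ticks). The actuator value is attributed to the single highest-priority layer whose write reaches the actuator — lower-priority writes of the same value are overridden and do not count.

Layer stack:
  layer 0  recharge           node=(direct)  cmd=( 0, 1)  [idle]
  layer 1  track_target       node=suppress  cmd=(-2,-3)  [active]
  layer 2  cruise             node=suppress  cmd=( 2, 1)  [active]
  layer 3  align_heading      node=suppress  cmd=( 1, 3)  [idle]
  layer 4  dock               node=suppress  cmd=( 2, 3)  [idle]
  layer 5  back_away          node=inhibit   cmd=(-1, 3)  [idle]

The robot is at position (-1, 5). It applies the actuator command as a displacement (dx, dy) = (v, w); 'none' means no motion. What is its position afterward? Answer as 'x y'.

layer 0 (recharge) idle — none
layer 1 (track_target) active — suppresses: (-2, -3)
layer 2 (cruise) active — suppresses: (2, 1)
layer 3 (align_heading) idle — unchanged: (2, 1)
layer 4 (dock) idle — unchanged: (2, 1)
layer 5 (back_away) idle — unchanged: (2, 1)
→ actuator (2, 1)
position: (-1, 5) + (2, 1) = (1, 6)

1 6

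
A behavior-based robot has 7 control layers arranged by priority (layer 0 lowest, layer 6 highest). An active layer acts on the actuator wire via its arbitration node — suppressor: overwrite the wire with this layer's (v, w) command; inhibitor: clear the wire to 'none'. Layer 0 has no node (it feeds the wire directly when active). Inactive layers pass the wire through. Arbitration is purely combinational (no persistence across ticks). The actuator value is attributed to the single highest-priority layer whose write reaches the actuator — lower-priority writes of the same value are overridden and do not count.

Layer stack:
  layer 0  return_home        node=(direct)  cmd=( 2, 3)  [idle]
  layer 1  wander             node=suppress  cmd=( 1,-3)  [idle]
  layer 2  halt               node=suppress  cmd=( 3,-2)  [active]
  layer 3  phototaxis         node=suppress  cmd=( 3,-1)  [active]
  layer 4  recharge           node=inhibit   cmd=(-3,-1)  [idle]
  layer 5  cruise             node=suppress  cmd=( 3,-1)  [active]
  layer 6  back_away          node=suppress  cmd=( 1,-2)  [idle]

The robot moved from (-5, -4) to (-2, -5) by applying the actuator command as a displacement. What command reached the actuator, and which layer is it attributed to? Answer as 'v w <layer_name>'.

displacement = (-2, -5) − (-5, -4) = (3, -1)
layer 0 (return_home) idle — none
layer 1 (wander) idle — unchanged: none
layer 2 (halt) active — suppresses: (3, -2)
layer 3 (phototaxis) active — suppresses: (3, -1)
layer 4 (recharge) idle — unchanged: (3, -1)
layer 5 (cruise) active — suppresses: (3, -1)
layer 6 (back_away) idle — unchanged: (3, -1)
→ actuator (3, -1) — from layer 5 (cruise)

3 -1 cruise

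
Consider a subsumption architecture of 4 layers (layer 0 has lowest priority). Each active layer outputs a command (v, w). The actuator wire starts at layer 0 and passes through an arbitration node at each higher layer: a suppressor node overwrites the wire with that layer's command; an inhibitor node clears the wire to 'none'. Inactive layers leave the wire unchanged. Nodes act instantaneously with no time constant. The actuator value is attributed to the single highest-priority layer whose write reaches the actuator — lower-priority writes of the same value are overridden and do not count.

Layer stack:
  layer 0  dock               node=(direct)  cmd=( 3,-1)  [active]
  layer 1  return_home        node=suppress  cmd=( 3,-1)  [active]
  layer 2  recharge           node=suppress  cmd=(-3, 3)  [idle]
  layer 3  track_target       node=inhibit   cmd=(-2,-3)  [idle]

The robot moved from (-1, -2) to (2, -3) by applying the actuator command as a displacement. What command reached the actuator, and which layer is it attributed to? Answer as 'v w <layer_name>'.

3 -1 return_home

displacement = (2, -3) − (-1, -2) = (3, -1)
L0 dock: active, feeds wire = (3, -1)
L1 return_home: active, suppressor → wire = (3, -1)
L2 recharge: idle → wire stays (3, -1)
L3 track_target: idle → wire stays (3, -1)
actuator = (3, -1) — from layer 1 (return_home)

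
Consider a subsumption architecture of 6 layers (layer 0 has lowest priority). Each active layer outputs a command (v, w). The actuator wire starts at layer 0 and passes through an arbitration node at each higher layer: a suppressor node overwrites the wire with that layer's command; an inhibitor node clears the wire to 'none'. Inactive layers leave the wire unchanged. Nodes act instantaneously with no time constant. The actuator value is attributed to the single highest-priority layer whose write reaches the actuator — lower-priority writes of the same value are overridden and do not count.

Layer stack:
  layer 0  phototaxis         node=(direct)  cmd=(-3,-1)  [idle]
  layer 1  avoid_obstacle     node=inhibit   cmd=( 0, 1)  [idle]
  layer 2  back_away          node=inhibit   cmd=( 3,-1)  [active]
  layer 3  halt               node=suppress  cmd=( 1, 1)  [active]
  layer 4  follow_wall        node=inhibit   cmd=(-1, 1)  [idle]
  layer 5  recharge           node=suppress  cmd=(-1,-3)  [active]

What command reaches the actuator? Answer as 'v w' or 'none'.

-1 -3

[0] phototaxis off; wire := none
[1] avoid_obstacle off; pass none
[2] back_away on (inhibit); wire := none
[3] halt on (suppress); wire := (1, 1)
[4] follow_wall off; pass (1, 1)
[5] recharge on (suppress); wire := (-1, -3)
output (-1, -3)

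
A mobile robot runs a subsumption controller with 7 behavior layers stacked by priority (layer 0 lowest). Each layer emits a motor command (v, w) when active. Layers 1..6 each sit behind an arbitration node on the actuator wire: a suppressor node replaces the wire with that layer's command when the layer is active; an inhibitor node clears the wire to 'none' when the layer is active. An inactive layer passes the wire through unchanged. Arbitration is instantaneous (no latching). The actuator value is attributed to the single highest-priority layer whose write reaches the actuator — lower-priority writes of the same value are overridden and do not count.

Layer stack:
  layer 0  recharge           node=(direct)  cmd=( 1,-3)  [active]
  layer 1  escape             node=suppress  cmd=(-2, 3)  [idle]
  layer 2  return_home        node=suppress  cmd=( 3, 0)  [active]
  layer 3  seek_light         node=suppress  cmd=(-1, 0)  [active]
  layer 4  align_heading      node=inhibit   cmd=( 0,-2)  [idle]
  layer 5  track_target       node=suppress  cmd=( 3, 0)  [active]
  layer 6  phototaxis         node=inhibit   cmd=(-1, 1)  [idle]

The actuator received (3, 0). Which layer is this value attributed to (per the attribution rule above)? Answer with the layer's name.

[0] recharge on; wire := (1, -3)
[1] escape off; pass (1, -3)
[2] return_home on (suppress); wire := (3, 0)
[3] seek_light on (suppress); wire := (-1, 0)
[4] align_heading off; pass (-1, 0)
[5] track_target on (suppress); wire := (3, 0)
[6] phototaxis off; pass (3, 0)
output (3, 0)
last writer: layer 5 = track_target

track_target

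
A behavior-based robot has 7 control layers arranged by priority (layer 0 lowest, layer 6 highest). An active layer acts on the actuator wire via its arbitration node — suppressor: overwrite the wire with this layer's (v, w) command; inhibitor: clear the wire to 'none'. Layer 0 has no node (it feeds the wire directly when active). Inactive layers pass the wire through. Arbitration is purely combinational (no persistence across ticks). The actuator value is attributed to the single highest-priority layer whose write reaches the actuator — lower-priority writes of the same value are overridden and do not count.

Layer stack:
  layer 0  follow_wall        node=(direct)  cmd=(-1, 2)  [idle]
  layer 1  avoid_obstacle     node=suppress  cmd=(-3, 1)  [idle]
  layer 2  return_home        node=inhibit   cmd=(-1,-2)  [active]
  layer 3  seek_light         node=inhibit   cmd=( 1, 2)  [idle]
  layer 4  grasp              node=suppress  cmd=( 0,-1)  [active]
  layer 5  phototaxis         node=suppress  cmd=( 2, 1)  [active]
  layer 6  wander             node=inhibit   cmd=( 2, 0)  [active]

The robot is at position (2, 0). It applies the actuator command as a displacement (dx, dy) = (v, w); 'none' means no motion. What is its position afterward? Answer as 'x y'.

2 0

[0] follow_wall off; wire := none
[1] avoid_obstacle off; pass none
[2] return_home on (inhibit); wire := none
[3] seek_light off; pass none
[4] grasp on (suppress); wire := (0, -1)
[5] phototaxis on (suppress); wire := (2, 1)
[6] wander on (inhibit); wire := none
output none
position: (2, 0) + none = (2, 0)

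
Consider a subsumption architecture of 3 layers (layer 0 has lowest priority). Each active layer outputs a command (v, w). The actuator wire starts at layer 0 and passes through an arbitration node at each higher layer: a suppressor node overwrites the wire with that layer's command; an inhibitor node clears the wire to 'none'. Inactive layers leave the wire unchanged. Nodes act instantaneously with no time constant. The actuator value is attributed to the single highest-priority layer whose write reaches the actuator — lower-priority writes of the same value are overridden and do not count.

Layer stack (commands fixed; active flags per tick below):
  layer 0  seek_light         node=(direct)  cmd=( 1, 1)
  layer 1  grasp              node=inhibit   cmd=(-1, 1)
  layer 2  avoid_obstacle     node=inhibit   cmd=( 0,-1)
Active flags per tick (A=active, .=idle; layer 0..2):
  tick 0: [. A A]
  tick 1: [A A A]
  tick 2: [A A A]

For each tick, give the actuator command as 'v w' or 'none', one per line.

none
none
none

tick 0:
  layer 0 (seek_light) idle — none
  layer 1 (grasp) active — inhibits: none
  layer 2 (avoid_obstacle) active — inhibits: none
  → actuator none
tick 1:
  layer 0 (seek_light) active — direct: (1, 1)
  layer 1 (grasp) active — inhibits: none
  layer 2 (avoid_obstacle) active — inhibits: none
  → actuator none
tick 2:
  layer 0 (seek_light) active — direct: (1, 1)
  layer 1 (grasp) active — inhibits: none
  layer 2 (avoid_obstacle) active — inhibits: none
  → actuator none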